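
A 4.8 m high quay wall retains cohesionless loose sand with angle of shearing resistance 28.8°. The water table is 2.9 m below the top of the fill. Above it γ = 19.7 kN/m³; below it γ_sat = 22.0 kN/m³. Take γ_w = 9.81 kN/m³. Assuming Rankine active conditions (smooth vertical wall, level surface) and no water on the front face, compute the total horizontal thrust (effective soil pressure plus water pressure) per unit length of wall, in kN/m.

K_a = tan²(45° − φ/2) = 0.3498.
γ' = 22.0 − 9.81 = 12.19 kN/m³. Depth below WT = 1.9 m.
σ'_h at WT = K_a γ d_w = 19.98 kPa; at base = 19.98 + K_a γ' × 1.9 = 28.08 kPa.
P₁ (0–2.9 m) = ½×19.98×2.9 = 28.97. P₂ (2.9–4.8 m) = ½(19.98+28.08)×1.9 = 45.66.
P_w = ½ γ_w h₂² = 0.5×9.81×1.9² = 17.71. Total = 28.97+45.66+17.71 = 92.34 kN/m.

92.3 kN/m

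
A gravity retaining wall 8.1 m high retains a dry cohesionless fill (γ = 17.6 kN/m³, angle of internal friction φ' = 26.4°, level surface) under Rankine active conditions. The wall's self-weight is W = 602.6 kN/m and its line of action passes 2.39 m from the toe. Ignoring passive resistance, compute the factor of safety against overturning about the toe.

K_a = tan²(45° − 26.4°/2) = 0.3844.
P_a = ½K_aγH² = 0.5×0.3844×17.6×8.1² = 222.0 kN/m, acting at H/3 = 2.700 m above the base.
Overturning moment M_o = P_a × H/3 = 222.0 × 2.700 = 599.3.
Resisting moment M_r = W × 2.39 = 602.6 × 2.39 = 1440.
FS_overturning = M_r/M_o = 1440/599.3 = 2.403.

2.40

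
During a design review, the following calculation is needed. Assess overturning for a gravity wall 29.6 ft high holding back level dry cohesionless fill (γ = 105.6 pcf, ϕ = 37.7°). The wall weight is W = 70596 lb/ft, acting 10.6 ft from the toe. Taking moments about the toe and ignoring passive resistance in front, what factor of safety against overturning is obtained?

K_a = tan²(45° − 37.7°/2) = 0.2411.
P_a = ½K_aγH² = 0.5×0.2411×105.6×29.6² = 11150 lb/ft, acting at H/3 = 9.867 ft above the base.
Overturning moment M_o = P_a × H/3 = 11150 × 9.867 = 110000.
Resisting moment M_r = W × 10.6 = 70596 × 10.6 = 748300.
FS_overturning = M_r/M_o = 748300/110000 = 6.801.

6.80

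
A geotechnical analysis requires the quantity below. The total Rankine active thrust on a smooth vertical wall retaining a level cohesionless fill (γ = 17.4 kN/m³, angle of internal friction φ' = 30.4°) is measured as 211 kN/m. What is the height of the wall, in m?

8.60 m

K_a = 0.3280. P_a = ½ K_a γ H² ⇒ H = √(2P_a/(K_a γ)).
H = √(2×211/(0.3280×17.4)) = 8.599 m.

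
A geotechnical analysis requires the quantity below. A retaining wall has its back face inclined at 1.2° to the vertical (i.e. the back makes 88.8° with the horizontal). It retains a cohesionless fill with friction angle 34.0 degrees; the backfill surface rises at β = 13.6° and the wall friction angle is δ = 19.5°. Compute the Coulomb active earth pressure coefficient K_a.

K_a = sin²(α+φ) / [sin²α · sin(α−δ) · (1 + √{sin(φ+δ)sin(φ−β) / (sin(α−δ)sin(α+β))})²].
With α = 88.8°, φ = 34.0°, δ = 19.5°, β = 13.6°: K_a = 0.3130.

0.313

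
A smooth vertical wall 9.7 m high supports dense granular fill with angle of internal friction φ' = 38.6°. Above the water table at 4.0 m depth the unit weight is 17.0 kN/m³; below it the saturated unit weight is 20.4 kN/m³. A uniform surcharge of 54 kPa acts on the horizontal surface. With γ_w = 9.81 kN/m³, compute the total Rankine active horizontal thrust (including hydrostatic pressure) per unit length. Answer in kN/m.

K_a = tan²(45° − φ/2) = 0.2316.
γ' = 20.4 − 9.81 = 10.59 kN/m³. h₂ = H − d_w = 5.7 m.
σ'_h: at surface K_a·q = 12.51; at WT K_a(q+γd_w) = 28.26; at base K_a(q+γd_w+γ'h₂) = 42.24 kPa.
P₁ = ½(12.51+28.26)×4.0 = 81.53; P₂ = ½(28.26+42.24)×5.7 = 200.9; P_w = ½γ_w h₂² = 159.4.
Total = 81.53+200.9+159.4 = 441.8 kN/m.

442 kN/m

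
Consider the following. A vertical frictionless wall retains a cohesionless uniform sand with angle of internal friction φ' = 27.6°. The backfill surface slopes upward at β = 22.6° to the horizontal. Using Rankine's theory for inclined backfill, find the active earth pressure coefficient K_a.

0.519

K_a = cos β · (cos β − √(cos²β − cos²φ)) / (cos β + √(cos²β − cos²φ)).
cos β = 0.9232, cos φ = 0.8862, √(cos²β − cos²φ) = 0.2588.
K_a = 0.9232 × (0.9232 − 0.2588)/(0.9232 + 0.2588) = 0.5190.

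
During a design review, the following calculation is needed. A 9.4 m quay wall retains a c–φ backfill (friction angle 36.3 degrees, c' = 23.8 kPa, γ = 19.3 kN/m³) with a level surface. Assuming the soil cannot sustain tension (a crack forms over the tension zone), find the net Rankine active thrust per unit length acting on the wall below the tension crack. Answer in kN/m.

50.7 kN/m

K_a = 0.2563; √K_a = 0.5062.
Tension-crack depth z_c = 2c/(γ√K_a) = 2×23.8/(19.3×0.5062) = 4.872 m.
σ_a at base = K_a γ H − 2c√K_a = 0.2563×19.3×9.4 − 2×23.8×0.5062 = 22.40 kPa.
P_a = ½ × 22.40 × (H − z_c) = 0.5×22.40×4.528 = 50.71 kN/m.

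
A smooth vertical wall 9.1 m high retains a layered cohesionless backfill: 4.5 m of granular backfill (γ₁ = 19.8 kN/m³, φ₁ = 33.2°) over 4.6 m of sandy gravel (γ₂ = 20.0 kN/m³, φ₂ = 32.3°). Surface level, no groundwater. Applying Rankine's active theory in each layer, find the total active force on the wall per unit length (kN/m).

K_a1 = tan²(45°−33.2°/2) = 0.2924; K_a2 = tan²(45°−32.3°/2) = 0.3035.
Layer 1: σ at base = K_a1 γ₁ h₁ = 26.05 kPa; P₁ = ½×26.05×4.5 = 58.61.
Layer 2: σ_v at top = γ₁h₁ = 89.10; σ_h top = K_a2×89.10 = 27.04; σ_h base = K_a2×(89.10+20.0×4.6) = 54.96.
P₂ = ½(27.04+54.96)×4.6 = 188.6. Total P_a = 58.61+188.6 = 247.2 kN/m.

247 kN/m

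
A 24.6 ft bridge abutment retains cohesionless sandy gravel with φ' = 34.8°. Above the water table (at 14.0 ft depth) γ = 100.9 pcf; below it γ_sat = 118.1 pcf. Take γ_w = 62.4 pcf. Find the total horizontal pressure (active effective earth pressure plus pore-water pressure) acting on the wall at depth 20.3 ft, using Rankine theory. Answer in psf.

K_a = (1 − sin φ)/(1 + sin φ) = 0.2733.
γ' = 118.1 − 62.4 = 55.70 pcf.
Effective vertical stress at 20.3 ft: σ'_v = 100.9×14.0 + 55.70×6.30 = 1764 psf.
σ'_h = K_a σ'_v = 0.2733 × 1764 = 482.0 psf; u = γ_w × 6.30 = 393.1 psf.
Total σ_h = 482.0 + 393.1 = 875.1 psf.

875 psf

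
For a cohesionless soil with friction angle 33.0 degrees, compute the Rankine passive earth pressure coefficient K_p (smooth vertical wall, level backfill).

K_p = (1 + sin φ)/(1 − sin φ) = tan²(45° + 33.0°/2) = 3.392.

3.39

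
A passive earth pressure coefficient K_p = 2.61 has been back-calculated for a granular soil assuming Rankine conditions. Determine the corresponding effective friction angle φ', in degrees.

26.5°

K_p = (1+sin φ)/(1−sin φ) ⇒ sin φ = (K_p − 1)/(K_p + 1) = 0.4460.
φ = arcsin(0.4460) = 26.49°.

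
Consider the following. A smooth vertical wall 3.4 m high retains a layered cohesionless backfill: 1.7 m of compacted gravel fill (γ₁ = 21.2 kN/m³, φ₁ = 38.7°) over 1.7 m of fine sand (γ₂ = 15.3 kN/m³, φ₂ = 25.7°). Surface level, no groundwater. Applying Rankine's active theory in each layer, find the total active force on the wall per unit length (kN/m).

40.0 kN/m

K_a1 = tan²(45°−38.7°/2) = 0.2306; K_a2 = tan²(45°−25.7°/2) = 0.3950.
Layer 1: σ at base = K_a1 γ₁ h₁ = 8.310 kPa; P₁ = ½×8.310×1.7 = 7.064.
Layer 2: σ_v at top = γ₁h₁ = 36.04; σ_h top = K_a2×36.04 = 14.24; σ_h base = K_a2×(36.04+15.3×1.7) = 24.51.
P₂ = ½(14.24+24.51)×1.7 = 32.94. Total P_a = 7.064+32.94 = 40.00 kN/m.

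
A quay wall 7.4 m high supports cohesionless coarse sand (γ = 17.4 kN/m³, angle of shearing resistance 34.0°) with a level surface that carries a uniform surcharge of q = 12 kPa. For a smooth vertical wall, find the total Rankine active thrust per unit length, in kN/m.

K_a = tan²(45° − φ/2) = 0.2827.
Soil triangle: ½ K_a γ H² = 0.5×0.2827×17.4×7.4² = 134.7 kN/m.
Surcharge rectangle: K_a q H = 0.2827×12×7.4 = 25.11 kN/m.
Total = 134.7 + 25.11 = 159.8 kN/m.

160 kN/m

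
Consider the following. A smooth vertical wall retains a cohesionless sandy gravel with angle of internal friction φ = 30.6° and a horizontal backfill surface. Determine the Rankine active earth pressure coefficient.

K_a = tan²(45° − φ/2) = tan²(29.70°) = 0.3253.

0.325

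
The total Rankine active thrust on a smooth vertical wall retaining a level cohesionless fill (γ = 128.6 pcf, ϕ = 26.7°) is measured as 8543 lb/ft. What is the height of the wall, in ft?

18.7 ft

K_a = 0.3800. P_a = ½ K_a γ H² ⇒ H = √(2P_a/(K_a γ)).
H = √(2×8543/(0.3800×128.6)) = 18.70 ft.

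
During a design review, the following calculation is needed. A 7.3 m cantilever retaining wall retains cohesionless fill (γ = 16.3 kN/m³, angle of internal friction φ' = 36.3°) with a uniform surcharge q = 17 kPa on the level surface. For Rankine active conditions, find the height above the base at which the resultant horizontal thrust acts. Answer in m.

2.70 m

K_a = 0.2563.
Triangular part P₁ = ½K_aγH² = 111.3 at H/3 = 2.433 m; rectangular part P₂ = K_a q H = 31.80 at H/2 = 3.650 m.
ȳ = (P₁·2.433 + P₂·3.650)/(P₁+P₂) = 2.704 m.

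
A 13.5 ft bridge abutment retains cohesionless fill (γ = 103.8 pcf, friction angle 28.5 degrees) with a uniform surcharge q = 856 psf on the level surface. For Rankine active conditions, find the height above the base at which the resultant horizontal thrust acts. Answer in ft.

5.74 ft

K_a = 0.3540.
Triangular part P₁ = ½K_aγH² = 3348 at H/3 = 4.500 ft; rectangular part P₂ = K_a q H = 4090 at H/2 = 6.750 ft.
ȳ = (P₁·4.500 + P₂·6.750)/(P₁+P₂) = 5.737 ft.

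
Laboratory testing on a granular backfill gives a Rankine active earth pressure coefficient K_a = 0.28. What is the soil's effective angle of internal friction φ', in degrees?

34.2°

K_a = tan²(45° − φ/2) ⇒ 45° − φ/2 = arctan(√0.28) = 27.89°.
φ = 2(45° − 27.89°) = 34.23°.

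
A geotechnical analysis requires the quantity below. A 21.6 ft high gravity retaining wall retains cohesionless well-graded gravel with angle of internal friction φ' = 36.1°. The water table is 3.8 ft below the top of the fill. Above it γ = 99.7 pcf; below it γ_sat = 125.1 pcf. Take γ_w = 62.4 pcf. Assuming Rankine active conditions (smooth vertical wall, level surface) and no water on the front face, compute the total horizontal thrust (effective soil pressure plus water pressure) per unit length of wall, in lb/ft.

K_a = tan²(45° − φ/2) = 0.2585.
γ' = 125.1 − 62.4 = 62.70 pcf. Depth below WT = 17.8 ft.
σ'_h at WT = K_a γ d_w = 97.93 psf; at base = 97.93 + K_a γ' × 17.8 = 386.4 psf.
P₁ (0–3.8 ft) = ½×97.93×3.8 = 186.1. P₂ (3.8–21.6 ft) = ½(97.93+386.4)×17.8 = 4311.
P_w = ½ γ_w h₂² = 0.5×62.4×17.8² = 9885. Total = 186.1+4311+9885 = 14380 lb/ft.

14400 lb/ft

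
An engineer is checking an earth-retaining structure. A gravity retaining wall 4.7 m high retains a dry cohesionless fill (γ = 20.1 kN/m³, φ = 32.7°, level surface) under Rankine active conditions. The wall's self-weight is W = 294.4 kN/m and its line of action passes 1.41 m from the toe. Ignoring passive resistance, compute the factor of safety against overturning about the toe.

K_a = tan²(45° − 32.7°/2) = 0.2985.
P_a = ½K_aγH² = 0.5×0.2985×20.1×4.7² = 66.27 kN/m, acting at H/3 = 1.567 m above the base.
Overturning moment M_o = P_a × H/3 = 66.27 × 1.567 = 103.8.
Resisting moment M_r = W × 1.41 = 294.4 × 1.41 = 415.1.
FS_overturning = M_r/M_o = 415.1/103.8 = 3.998.

4.00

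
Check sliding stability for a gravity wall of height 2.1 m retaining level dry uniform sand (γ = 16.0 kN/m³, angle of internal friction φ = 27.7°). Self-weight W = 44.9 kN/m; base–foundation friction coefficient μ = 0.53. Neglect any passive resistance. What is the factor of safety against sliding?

1.85

K_a = tan²(45° − 27.7°/2) = 0.3653.
P_a = ½K_aγH² = 0.5×0.3653×16.0×2.1² = 12.89 kN/m, acting at H/3 = 0.7000 m above the base.
FS_sliding = μW / P_a = 0.53×44.9 / 12.89 = 1.846.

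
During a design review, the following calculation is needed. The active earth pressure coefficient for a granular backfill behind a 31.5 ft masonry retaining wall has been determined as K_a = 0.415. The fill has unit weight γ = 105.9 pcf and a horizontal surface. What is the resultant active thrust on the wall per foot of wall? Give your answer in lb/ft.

21800 lb/ft

P = ½ K_a γ H² = 0.5 × 0.415 × 105.9 × 31.5² = 21800 lb/ft.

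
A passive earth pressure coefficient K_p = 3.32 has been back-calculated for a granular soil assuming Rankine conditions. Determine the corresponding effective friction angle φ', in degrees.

K_p = (1+sin φ)/(1−sin φ) ⇒ sin φ = (K_p − 1)/(K_p + 1) = 0.5370.
φ = arcsin(0.5370) = 32.48°.

32.5°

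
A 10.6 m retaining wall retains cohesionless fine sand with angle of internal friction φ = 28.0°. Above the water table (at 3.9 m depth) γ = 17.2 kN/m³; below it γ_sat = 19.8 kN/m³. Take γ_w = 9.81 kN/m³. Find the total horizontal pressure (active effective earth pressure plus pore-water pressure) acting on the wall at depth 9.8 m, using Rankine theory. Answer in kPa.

K_a = (1 − sin φ)/(1 + sin φ) = 0.3610.
γ' = 19.8 − 9.81 = 9.990 kN/m³.
Effective vertical stress at 9.8 m: σ'_v = 17.2×3.9 + 9.990×5.90 = 126.0 kPa.
σ'_h = K_a σ'_v = 0.3610 × 126.0 = 45.50 kPa; u = γ_w × 5.90 = 57.88 kPa.
Total σ_h = 45.50 + 57.88 = 103.4 kPa.

103 kPa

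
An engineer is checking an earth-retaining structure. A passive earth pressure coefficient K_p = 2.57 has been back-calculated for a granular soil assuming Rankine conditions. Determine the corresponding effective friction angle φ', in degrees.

K_p = (1+sin φ)/(1−sin φ) ⇒ sin φ = (K_p − 1)/(K_p + 1) = 0.4398.
φ = arcsin(0.4398) = 26.09°.

26.1°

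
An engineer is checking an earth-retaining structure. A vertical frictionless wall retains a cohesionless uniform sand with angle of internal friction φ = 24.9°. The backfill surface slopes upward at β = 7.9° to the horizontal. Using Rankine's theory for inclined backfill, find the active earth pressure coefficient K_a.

0.423

K_a = cos β · (cos β − √(cos²β − cos²φ)) / (cos β + √(cos²β − cos²φ)).
cos β = 0.9905, cos φ = 0.9070, √(cos²β − cos²φ) = 0.3980.
K_a = 0.9905 × (0.9905 − 0.3980)/(0.9905 + 0.3980) = 0.4227.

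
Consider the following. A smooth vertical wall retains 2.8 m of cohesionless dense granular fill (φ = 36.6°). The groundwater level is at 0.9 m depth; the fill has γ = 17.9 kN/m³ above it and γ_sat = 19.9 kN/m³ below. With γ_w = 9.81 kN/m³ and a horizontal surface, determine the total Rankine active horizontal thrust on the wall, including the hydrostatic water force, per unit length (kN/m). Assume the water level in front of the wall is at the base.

31.9 kN/m

K_a = tan²(45° − φ/2) = 0.2530.
γ' = 19.9 − 9.81 = 10.09 kN/m³. Depth below WT = 1.9 m.
σ'_h at WT = K_a γ d_w = 4.075 kPa; at base = 4.075 + K_a γ' × 1.9 = 8.925 kPa.
P₁ (0–0.9 m) = ½×4.075×0.9 = 1.834. P₂ (0.9–2.8 m) = ½(4.075+8.925)×1.9 = 12.35.
P_w = ½ γ_w h₂² = 0.5×9.81×1.9² = 17.71. Total = 1.834+12.35+17.71 = 31.89 kN/m.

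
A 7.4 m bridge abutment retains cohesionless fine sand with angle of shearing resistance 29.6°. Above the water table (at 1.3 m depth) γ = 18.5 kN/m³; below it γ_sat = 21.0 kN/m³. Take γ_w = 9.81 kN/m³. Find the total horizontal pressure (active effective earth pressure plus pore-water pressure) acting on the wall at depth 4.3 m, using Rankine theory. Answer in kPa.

K_a = (1 − sin φ)/(1 + sin φ) = 0.3387.
γ' = 21.0 − 9.81 = 11.19 kN/m³.
Effective vertical stress at 4.3 m: σ'_v = 18.5×1.3 + 11.19×3.00 = 57.62 kPa.
σ'_h = K_a σ'_v = 0.3387 × 57.62 = 19.52 kPa; u = γ_w × 3.00 = 29.43 kPa.
Total σ_h = 19.52 + 29.43 = 48.95 kPa.

48.9 kPa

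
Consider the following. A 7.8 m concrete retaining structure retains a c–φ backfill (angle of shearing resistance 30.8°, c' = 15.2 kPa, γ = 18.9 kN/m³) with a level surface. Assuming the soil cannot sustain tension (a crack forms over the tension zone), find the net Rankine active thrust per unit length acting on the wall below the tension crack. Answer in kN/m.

K_a = 0.3227; √K_a = 0.5681.
Tension-crack depth z_c = 2c/(γ√K_a) = 2×15.2/(18.9×0.5681) = 2.831 m.
σ_a at base = K_a γ H − 2c√K_a = 0.3227×18.9×7.8 − 2×15.2×0.5681 = 30.30 kPa.
P_a = ½ × 30.30 × (H − z_c) = 0.5×30.30×4.969 = 75.29 kN/m.

75.3 kN/m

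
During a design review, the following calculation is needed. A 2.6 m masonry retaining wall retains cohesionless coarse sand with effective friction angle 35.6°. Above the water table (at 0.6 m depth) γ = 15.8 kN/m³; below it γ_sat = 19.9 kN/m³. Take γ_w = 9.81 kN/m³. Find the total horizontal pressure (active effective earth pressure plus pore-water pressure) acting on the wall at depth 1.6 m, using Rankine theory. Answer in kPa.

K_a = (1 − sin φ)/(1 + sin φ) = 0.2641.
γ' = 19.9 − 9.81 = 10.09 kN/m³.
Effective vertical stress at 1.6 m: σ'_v = 15.8×0.6 + 10.09×1.00 = 19.57 kPa.
σ'_h = K_a σ'_v = 0.2641 × 19.57 = 5.169 kPa; u = γ_w × 1.00 = 9.810 kPa.
Total σ_h = 5.169 + 9.810 = 14.98 kPa.

15.0 kPa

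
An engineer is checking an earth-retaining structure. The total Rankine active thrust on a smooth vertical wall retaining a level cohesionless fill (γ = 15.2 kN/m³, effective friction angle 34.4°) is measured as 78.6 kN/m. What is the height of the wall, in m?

6.10 m

K_a = 0.2780. P_a = ½ K_a γ H² ⇒ H = √(2P_a/(K_a γ)).
H = √(2×78.6/(0.2780×15.2)) = 6.100 m.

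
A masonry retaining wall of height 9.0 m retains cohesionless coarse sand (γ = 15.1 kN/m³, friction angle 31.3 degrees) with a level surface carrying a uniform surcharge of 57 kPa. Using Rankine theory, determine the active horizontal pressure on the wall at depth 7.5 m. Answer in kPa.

53.8 kPa

K_a = (1 − sin φ)/(1 + sin φ) = 0.3162.
σ_v = γz + q = 15.1 × 7.5 + 57 = 170.2 kPa.
σ_h = K_a σ_v = 0.3162 × 170.2 = 53.83 kPa.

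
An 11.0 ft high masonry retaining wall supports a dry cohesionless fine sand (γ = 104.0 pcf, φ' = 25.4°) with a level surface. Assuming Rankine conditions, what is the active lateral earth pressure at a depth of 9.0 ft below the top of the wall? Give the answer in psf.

374 psf

K_a = (1 − sin φ)/(1 + sin φ) = 0.3996.
σ_h = K_a γ z = 0.3996 × 104.0 × 9.0 = 374.1 psf.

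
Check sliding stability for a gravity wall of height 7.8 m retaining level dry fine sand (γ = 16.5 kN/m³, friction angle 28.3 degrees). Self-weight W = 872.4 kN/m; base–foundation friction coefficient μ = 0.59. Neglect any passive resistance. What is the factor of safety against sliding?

K_a = tan²(45° − 28.3°/2) = 0.3568.
P_a = ½K_aγH² = 0.5×0.3568×16.5×7.8² = 179.1 kN/m, acting at H/3 = 2.600 m above the base.
FS_sliding = μW / P_a = 0.59×872.4 / 179.1 = 2.874.

2.87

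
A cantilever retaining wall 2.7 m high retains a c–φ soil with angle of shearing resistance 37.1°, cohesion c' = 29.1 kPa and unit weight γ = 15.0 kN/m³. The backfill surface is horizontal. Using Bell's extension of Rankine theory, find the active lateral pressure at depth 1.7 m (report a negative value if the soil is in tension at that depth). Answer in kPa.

-22.6 kPa

K_a = (1 − sin φ)/(1 + sin φ) = 0.2475.
σ_a = K_a γ z − 2c√K_a = 0.2475×15.0×1.7 − 2×29.1×0.4975 = -22.64 kPa.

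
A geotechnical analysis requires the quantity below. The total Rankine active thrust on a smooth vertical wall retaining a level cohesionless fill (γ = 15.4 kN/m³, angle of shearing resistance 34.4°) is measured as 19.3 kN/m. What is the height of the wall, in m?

3.00 m

K_a = 0.2780. P_a = ½ K_a γ H² ⇒ H = √(2P_a/(K_a γ)).
H = √(2×19.3/(0.2780×15.4)) = 3.003 m.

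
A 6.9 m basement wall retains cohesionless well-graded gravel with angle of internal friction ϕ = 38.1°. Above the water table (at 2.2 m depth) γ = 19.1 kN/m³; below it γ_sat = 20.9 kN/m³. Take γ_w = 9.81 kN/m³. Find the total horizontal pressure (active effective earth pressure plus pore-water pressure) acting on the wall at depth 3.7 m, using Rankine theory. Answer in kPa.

28.6 kPa

K_a = (1 − sin φ)/(1 + sin φ) = 0.2368.
γ' = 20.9 − 9.81 = 11.09 kN/m³.
Effective vertical stress at 3.7 m: σ'_v = 19.1×2.2 + 11.09×1.50 = 58.66 kPa.
σ'_h = K_a σ'_v = 0.2368 × 58.66 = 13.89 kPa; u = γ_w × 1.50 = 14.71 kPa.
Total σ_h = 13.89 + 14.71 = 28.61 kPa.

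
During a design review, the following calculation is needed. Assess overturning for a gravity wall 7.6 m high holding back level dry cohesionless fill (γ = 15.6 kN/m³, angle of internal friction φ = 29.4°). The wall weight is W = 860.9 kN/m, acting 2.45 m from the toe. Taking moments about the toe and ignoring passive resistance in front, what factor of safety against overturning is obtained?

K_a = tan²(45° − 29.4°/2) = 0.3415.
P_a = ½K_aγH² = 0.5×0.3415×15.6×7.6² = 153.8 kN/m, acting at H/3 = 2.533 m above the base.
Overturning moment M_o = P_a × H/3 = 153.8 × 2.533 = 389.7.
Resisting moment M_r = W × 2.45 = 860.9 × 2.45 = 2109.
FS_overturning = M_r/M_o = 2109/389.7 = 5.412.

5.41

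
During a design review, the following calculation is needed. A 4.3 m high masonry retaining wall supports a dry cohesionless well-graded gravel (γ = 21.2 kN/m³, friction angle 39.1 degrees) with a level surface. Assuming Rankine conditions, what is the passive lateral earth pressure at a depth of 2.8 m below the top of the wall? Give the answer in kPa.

K_p = (1 + sin φ)/(1 − sin φ) = 4.415.
σ_h = K_p γ z = 4.415 × 21.2 × 2.8 = 262.1 kPa.

262 kPa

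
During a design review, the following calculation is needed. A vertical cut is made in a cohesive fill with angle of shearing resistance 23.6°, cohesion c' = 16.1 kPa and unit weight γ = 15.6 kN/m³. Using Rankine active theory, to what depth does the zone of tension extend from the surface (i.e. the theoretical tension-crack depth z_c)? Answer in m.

K_a = tan²(45° − 23.6°/2) = 0.4282; √K_a = 0.6544.
The active pressure is zero where K_a γ z = 2c√K_a, so z_c = 2c/(γ√K_a) = 2×16.1/(15.6×0.6544) = 3.154 m.

3.15 m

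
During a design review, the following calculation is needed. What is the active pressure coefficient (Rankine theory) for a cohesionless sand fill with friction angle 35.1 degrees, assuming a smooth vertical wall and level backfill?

K_a = tan²(45° − φ/2) = tan²(27.45°) = 0.2698.

0.270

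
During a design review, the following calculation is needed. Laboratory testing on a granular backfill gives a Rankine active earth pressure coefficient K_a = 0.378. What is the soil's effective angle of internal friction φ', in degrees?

26.8°

K_a = tan²(45° − φ/2) ⇒ 45° − φ/2 = arctan(√0.378) = 31.58°.
φ = 2(45° − 31.58°) = 26.83°.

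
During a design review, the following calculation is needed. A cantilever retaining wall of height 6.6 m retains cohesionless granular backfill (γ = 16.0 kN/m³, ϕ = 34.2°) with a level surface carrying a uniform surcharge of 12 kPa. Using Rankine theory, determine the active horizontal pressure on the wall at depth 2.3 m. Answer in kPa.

K_a = (1 − sin φ)/(1 + sin φ) = 0.2803.
σ_v = γz + q = 16.0 × 2.3 + 12 = 48.80 kPa.
σ_h = K_a σ_v = 0.2803 × 48.80 = 13.68 kPa.

13.7 kPa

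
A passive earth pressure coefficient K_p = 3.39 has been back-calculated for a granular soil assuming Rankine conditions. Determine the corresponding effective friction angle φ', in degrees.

K_p = (1+sin φ)/(1−sin φ) ⇒ sin φ = (K_p − 1)/(K_p + 1) = 0.5444.
φ = arcsin(0.5444) = 32.98°.

33.0°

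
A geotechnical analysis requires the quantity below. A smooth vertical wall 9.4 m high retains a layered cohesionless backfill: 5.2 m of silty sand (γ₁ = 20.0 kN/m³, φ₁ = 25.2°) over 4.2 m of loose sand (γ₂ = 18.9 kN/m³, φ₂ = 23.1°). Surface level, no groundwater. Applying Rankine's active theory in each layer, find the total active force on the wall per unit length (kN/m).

K_a1 = tan²(45°−25.2°/2) = 0.4027; K_a2 = tan²(45°−23.1°/2) = 0.4364.
Layer 1: σ at base = K_a1 γ₁ h₁ = 41.89 kPa; P₁ = ½×41.89×5.2 = 108.9.
Layer 2: σ_v at top = γ₁h₁ = 104.0; σ_h top = K_a2×104.0 = 45.39; σ_h base = K_a2×(104.0+18.9×4.2) = 80.03.
P₂ = ½(45.39+80.03)×4.2 = 263.4. Total P_a = 108.9+263.4 = 372.3 kN/m.

372 kN/m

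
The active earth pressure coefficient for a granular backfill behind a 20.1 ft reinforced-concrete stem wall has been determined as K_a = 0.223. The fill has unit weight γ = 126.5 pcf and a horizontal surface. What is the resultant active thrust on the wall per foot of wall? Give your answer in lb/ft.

P = ½ K_a γ H² = 0.5 × 0.223 × 126.5 × 20.1² = 5698 lb/ft.

5700 lb/ft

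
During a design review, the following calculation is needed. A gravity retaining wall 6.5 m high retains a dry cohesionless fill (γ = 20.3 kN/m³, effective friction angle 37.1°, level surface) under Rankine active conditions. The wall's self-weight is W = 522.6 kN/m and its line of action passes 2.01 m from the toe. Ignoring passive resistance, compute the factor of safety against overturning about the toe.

K_a = tan²(45° − 37.1°/2) = 0.2475.
P_a = ½K_aγH² = 0.5×0.2475×20.3×6.5² = 106.1 kN/m, acting at H/3 = 2.167 m above the base.
Overturning moment M_o = P_a × H/3 = 106.1 × 2.167 = 230.0.
Resisting moment M_r = W × 2.01 = 522.6 × 2.01 = 1050.
FS_overturning = M_r/M_o = 1050/230.0 = 4.568.

4.57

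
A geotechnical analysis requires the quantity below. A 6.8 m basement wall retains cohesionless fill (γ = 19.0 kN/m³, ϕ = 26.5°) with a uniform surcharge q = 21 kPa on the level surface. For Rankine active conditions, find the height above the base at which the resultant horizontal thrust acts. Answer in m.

K_a = 0.3829.
Triangular part P₁ = ½K_aγH² = 168.2 at H/3 = 2.267 m; rectangular part P₂ = K_a q H = 54.68 at H/2 = 3.400 m.
ȳ = (P₁·2.267 + P₂·3.400)/(P₁+P₂) = 2.545 m.

2.54 m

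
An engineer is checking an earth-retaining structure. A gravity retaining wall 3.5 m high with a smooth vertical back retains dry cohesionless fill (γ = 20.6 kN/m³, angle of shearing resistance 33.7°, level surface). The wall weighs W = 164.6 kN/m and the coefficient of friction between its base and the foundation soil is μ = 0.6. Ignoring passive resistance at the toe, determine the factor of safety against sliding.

K_a = tan²(45° − 33.7°/2) = 0.2863.
P_a = ½K_aγH² = 0.5×0.2863×20.6×3.5² = 36.12 kN/m, acting at H/3 = 1.167 m above the base.
FS_sliding = μW / P_a = 0.6×164.6 / 36.12 = 2.734.

2.73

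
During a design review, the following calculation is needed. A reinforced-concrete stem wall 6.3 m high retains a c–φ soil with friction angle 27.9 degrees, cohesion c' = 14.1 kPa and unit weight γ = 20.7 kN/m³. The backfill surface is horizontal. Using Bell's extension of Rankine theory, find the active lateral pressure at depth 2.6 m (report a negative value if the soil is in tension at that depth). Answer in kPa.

2.53 kPa

K_a = (1 − sin φ)/(1 + sin φ) = 0.3625.
σ_a = K_a γ z − 2c√K_a = 0.3625×20.7×2.6 − 2×14.1×0.6020 = 2.530 kPa.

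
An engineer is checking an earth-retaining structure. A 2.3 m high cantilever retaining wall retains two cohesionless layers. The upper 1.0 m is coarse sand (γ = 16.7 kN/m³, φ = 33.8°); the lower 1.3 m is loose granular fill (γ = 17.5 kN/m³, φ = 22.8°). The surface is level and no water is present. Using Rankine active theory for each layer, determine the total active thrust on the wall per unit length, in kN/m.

K_a1 = tan²(45°−33.8°/2) = 0.2851; K_a2 = tan²(45°−22.8°/2) = 0.4414.
Layer 1: σ at base = K_a1 γ₁ h₁ = 4.761 kPa; P₁ = ½×4.761×1.0 = 2.381.
Layer 2: σ_v at top = γ₁h₁ = 16.70; σ_h top = K_a2×16.70 = 7.372; σ_h base = K_a2×(16.70+17.5×1.3) = 17.41.
P₂ = ½(7.372+17.41)×1.3 = 16.11. Total P_a = 2.381+16.11 = 18.49 kN/m.

18.5 kN/m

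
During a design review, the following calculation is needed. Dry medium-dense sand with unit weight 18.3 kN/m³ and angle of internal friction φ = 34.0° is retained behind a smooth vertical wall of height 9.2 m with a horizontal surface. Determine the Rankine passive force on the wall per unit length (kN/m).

2740 kN/m

K_p = tan²(45° + φ/2) = 3.537.
P_p = ½ K_p γ H² = 0.5 × 3.537 × 18.3 × 9.2² = 2739 kN/m.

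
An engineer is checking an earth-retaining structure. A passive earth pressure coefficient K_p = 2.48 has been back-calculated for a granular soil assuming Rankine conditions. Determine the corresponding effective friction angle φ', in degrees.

K_p = (1+sin φ)/(1−sin φ) ⇒ sin φ = (K_p − 1)/(K_p + 1) = 0.4253.
φ = arcsin(0.4253) = 25.17°.

25.2°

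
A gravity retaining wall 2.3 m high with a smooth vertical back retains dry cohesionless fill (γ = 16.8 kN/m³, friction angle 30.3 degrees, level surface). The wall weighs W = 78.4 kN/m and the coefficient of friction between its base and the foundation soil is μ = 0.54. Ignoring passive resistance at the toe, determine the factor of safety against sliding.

K_a = tan²(45° − 30.3°/2) = 0.3293.
P_a = ½K_aγH² = 0.5×0.3293×16.8×2.3² = 14.63 kN/m, acting at H/3 = 0.7667 m above the base.
FS_sliding = μW / P_a = 0.54×78.4 / 14.63 = 2.893.

2.89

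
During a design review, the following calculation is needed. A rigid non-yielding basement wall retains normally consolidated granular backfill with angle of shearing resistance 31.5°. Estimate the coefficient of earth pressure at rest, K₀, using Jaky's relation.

0.478

K₀ = 1 − sin φ' = 1 − sin 31.5° = 0.4775.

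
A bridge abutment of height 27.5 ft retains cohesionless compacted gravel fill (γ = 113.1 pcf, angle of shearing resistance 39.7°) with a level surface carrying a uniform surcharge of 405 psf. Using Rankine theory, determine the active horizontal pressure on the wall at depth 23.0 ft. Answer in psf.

K_a = (1 − sin φ)/(1 + sin φ) = 0.2204.
σ_v = γz + q = 113.1 × 23.0 + 405 = 3006 psf.
σ_h = K_a σ_v = 0.2204 × 3006 = 662.7 psf.

663 psf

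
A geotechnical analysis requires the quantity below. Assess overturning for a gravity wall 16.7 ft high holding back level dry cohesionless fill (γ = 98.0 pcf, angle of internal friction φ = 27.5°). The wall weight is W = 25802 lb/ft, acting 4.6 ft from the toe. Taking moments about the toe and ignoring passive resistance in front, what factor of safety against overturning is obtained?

K_a = tan²(45° − 27.5°/2) = 0.3682.
P_a = ½K_aγH² = 0.5×0.3682×98.0×16.7² = 5032 lb/ft, acting at H/3 = 5.567 ft above the base.
Overturning moment M_o = P_a × H/3 = 5032 × 5.567 = 28010.
Resisting moment M_r = W × 4.6 = 25802 × 4.6 = 118700.
FS_overturning = M_r/M_o = 118700/28010 = 4.237.

4.24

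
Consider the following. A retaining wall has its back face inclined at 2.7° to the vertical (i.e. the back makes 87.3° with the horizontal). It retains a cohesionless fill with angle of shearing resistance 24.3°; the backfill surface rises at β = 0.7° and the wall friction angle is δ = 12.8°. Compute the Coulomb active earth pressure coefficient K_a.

K_a = sin²(α+φ) / [sin²α · sin(α−δ) · (1 + √{sin(φ+δ)sin(φ−β) / (sin(α−δ)sin(α+β))})²].
With α = 87.3°, φ = 24.3°, δ = 12.8°, β = 0.7°: K_a = 0.3992.

0.399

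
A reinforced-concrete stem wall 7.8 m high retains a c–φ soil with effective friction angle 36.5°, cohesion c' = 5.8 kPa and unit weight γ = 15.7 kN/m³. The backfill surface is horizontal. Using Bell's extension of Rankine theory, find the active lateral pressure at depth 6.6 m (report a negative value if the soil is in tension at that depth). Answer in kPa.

K_a = (1 − sin φ)/(1 + sin φ) = 0.2541.
σ_a = K_a γ z − 2c√K_a = 0.2541×15.7×6.6 − 2×5.8×0.5040 = 20.48 kPa.

20.5 kPa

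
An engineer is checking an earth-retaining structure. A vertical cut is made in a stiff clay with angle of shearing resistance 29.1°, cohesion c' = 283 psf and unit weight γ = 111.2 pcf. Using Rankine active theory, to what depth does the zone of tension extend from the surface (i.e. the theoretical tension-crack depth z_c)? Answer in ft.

8.66 ft

K_a = tan²(45° − 29.1°/2) = 0.3456; √K_a = 0.5879.
The active pressure is zero where K_a γ z = 2c√K_a, so z_c = 2c/(γ√K_a) = 2×283/(111.2×0.5879) = 8.658 ft.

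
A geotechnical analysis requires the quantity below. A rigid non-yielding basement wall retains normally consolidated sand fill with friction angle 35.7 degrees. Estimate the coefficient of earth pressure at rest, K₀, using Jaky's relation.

0.416

K₀ = 1 − sin φ' = 1 − sin 35.7° = 0.4165.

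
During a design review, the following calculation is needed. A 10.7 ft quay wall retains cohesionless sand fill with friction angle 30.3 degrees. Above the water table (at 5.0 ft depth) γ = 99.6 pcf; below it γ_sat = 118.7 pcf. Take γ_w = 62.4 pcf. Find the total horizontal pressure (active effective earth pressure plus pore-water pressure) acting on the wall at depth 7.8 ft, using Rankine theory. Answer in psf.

K_a = (1 − sin φ)/(1 + sin φ) = 0.3293.
γ' = 118.7 − 62.4 = 56.30 pcf.
Effective vertical stress at 7.8 ft: σ'_v = 99.6×5.0 + 56.30×2.80 = 655.6 psf.
σ'_h = K_a σ'_v = 0.3293 × 655.6 = 215.9 psf; u = γ_w × 2.80 = 174.7 psf.
Total σ_h = 215.9 + 174.7 = 390.6 psf.

391 psf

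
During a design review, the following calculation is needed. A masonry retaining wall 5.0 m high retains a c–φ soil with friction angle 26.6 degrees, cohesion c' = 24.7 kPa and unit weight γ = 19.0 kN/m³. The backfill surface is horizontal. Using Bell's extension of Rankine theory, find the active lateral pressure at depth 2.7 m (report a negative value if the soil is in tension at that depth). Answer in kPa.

K_a = (1 − sin φ)/(1 + sin φ) = 0.3814.
σ_a = K_a γ z − 2c√K_a = 0.3814×19.0×2.7 − 2×24.7×0.6176 = -10.94 kPa.

-10.9 kPa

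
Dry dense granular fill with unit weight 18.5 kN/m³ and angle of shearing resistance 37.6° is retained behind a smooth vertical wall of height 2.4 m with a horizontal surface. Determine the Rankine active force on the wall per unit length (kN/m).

12.9 kN/m

K_a = tan²(45° − φ/2) = 0.2421.
P_a = ½ K_a γ H² = 0.5 × 0.2421 × 18.5 × 2.4² = 12.90 kN/m.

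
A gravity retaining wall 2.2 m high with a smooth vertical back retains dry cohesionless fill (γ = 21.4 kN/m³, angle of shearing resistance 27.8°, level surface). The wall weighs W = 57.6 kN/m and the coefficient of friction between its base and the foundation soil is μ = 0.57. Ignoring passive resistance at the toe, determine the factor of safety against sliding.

1.74

K_a = tan²(45° − 27.8°/2) = 0.3639.
P_a = ½K_aγH² = 0.5×0.3639×21.4×2.2² = 18.85 kN/m, acting at H/3 = 0.7333 m above the base.
FS_sliding = μW / P_a = 0.57×57.6 / 18.85 = 1.742.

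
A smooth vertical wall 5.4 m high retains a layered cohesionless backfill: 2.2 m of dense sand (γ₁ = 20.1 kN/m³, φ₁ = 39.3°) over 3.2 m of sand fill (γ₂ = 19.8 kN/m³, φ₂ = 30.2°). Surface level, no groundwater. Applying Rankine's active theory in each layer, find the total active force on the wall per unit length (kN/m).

91.2 kN/m

K_a1 = tan²(45°−39.3°/2) = 0.2245; K_a2 = tan²(45°−30.2°/2) = 0.3307.
Layer 1: σ at base = K_a1 γ₁ h₁ = 9.925 kPa; P₁ = ½×9.925×2.2 = 10.92.
Layer 2: σ_v at top = γ₁h₁ = 44.22; σ_h top = K_a2×44.22 = 14.62; σ_h base = K_a2×(44.22+19.8×3.2) = 35.57.
P₂ = ½(14.62+35.57)×3.2 = 80.31. Total P_a = 10.92+80.31 = 91.23 kN/m.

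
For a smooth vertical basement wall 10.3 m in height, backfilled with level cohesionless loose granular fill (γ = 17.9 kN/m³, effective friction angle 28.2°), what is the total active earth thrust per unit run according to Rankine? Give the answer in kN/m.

340 kN/m

K_a = tan²(45° − φ/2) = 0.3582.
P_a = ½ K_a γ H² = 0.5 × 0.3582 × 17.9 × 10.3² = 340.1 kN/m.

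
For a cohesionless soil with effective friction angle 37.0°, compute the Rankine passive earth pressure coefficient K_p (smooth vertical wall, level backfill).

4.02

K_p = (1 + sin φ)/(1 − sin φ) = tan²(45° + 37.0°/2) = 4.023.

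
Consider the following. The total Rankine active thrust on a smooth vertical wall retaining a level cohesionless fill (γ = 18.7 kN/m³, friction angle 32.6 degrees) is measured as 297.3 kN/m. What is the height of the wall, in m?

10.3 m

K_a = 0.2997. P_a = ½ K_a γ H² ⇒ H = √(2P_a/(K_a γ)).
H = √(2×297.3/(0.2997×18.7)) = 10.30 m.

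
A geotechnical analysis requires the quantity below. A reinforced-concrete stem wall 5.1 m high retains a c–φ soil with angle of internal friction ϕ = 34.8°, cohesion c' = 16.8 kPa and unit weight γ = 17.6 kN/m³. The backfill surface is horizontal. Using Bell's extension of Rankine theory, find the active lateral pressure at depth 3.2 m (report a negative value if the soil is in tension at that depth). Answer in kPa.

K_a = (1 − sin φ)/(1 + sin φ) = 0.2733.
σ_a = K_a γ z − 2c√K_a = 0.2733×17.6×3.2 − 2×16.8×0.5228 = -2.173 kPa.

-2.17 kPa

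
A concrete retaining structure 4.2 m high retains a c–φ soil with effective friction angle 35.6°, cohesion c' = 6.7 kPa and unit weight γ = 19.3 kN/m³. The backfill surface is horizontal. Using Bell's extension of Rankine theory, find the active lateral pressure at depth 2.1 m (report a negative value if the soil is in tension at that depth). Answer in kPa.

K_a = (1 − sin φ)/(1 + sin φ) = 0.2641.
σ_a = K_a γ z − 2c√K_a = 0.2641×19.3×2.1 − 2×6.7×0.5139 = 3.818 kPa.

3.82 kPa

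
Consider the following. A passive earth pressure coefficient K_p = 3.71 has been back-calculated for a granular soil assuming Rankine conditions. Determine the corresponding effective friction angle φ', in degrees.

35.1°

K_p = (1+sin φ)/(1−sin φ) ⇒ sin φ = (K_p − 1)/(K_p + 1) = 0.5754.
φ = arcsin(0.5754) = 35.13°.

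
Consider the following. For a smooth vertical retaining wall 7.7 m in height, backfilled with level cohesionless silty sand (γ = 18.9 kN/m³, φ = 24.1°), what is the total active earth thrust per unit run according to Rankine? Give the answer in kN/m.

235 kN/m

K_a = tan²(45° − φ/2) = 0.4201.
P_a = ½ K_a γ H² = 0.5 × 0.4201 × 18.9 × 7.7² = 235.4 kN/m.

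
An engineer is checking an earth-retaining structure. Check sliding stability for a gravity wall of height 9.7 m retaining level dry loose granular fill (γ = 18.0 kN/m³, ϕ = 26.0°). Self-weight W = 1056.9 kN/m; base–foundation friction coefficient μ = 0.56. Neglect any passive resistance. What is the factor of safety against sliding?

K_a = tan²(45° − 26.0°/2) = 0.3905.
P_a = ½K_aγH² = 0.5×0.3905×18.0×9.7² = 330.6 kN/m, acting at H/3 = 3.233 m above the base.
FS_sliding = μW / P_a = 0.56×1056.9 / 330.6 = 1.790.

1.79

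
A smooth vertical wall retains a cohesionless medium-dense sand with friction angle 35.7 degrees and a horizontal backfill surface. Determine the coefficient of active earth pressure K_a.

0.263

K_a = tan²(45° − φ/2) = tan²(27.15°) = 0.2630.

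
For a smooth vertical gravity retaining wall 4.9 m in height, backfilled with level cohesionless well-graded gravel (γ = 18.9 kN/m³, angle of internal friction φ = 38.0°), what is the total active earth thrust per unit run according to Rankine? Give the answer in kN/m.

K_a = tan²(45° − φ/2) = 0.2379.
P_a = ½ K_a γ H² = 0.5 × 0.2379 × 18.9 × 4.9² = 53.97 kN/m.

54.0 kN/m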